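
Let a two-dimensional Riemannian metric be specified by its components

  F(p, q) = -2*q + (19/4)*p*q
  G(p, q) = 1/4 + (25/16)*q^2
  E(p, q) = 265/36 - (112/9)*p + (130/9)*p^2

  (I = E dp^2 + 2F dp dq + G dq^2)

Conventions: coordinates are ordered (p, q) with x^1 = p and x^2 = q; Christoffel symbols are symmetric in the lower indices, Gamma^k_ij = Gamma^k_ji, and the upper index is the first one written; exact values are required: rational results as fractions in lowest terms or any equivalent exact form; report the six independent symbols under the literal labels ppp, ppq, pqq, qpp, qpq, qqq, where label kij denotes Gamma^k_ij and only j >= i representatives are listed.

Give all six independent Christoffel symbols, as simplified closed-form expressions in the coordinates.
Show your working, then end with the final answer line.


E = 265/36 - (112/9)*p + (130/9)*p^2; F = -2*q + (19/4)*p*q; G = 1/4 + (25/16)*q^2
Gamma^k_ij = (1/2) g^{kl} (d_i g_jl + d_j g_il - d_l g_ij), with g^inv = (1/(EG-F^2)) [[G, -F], [-F, E]]
first partials: E_p = -112/9 + (260/9)*p, E_q = 0, F_p = (19/4)*q, F_q = -2 + (19/4)*p, G_p = 0, G_q = (25/8)*q
D = EG - F^2 = 265/144 - (28/9)*p + (4321/576)*q^2 + (65/18)*p^2 - (4/9)*p*q^2 + (1/144)*p^2*q^2
expanded: Gamma^p_pp = (G E_p - 2F F_p + F E_q)/(2D), Gamma^p_pq = (G E_q - F G_p)/(2D), Gamma^p_qq = (2G F_q - G G_p - F G_q)/(2D), Gamma^q_pp = (2E F_p - E E_q - F E_p)/(2D), Gamma^q_pq = (E G_p - F E_q)/(2D), Gamma^q_qq = (E G_q - 2F F_q + F G_p)/(2D); substitute and cancel common factors

Answer: Gamma_ppp = (4*p*q^2 + 2080*p - 128*q^2 - 896)/(4*p^2*q^2 + 2080*p^2 - 256*p*q^2 - 1792*p + 4321*q^2 + 1060), Gamma_ppq = 0, Gamma_pqq = (684*p - 288)/(4*p^2*q^2 + 2080*p^2 - 256*p*q^2 - 1792*p + 4321*q^2 + 1060), Gamma_qpp = (-384*p*q + 12972*q)/(4*p^2*q^2 + 2080*p^2 - 256*p*q^2 - 1792*p + 4321*q^2 + 1060), Gamma_qpq = 0, Gamma_qqq = (4*p^2*q - 256*p*q + 4321*q)/(4*p^2*q^2 + 2080*p^2 - 256*p*q^2 - 1792*p + 4321*q^2 + 1060)


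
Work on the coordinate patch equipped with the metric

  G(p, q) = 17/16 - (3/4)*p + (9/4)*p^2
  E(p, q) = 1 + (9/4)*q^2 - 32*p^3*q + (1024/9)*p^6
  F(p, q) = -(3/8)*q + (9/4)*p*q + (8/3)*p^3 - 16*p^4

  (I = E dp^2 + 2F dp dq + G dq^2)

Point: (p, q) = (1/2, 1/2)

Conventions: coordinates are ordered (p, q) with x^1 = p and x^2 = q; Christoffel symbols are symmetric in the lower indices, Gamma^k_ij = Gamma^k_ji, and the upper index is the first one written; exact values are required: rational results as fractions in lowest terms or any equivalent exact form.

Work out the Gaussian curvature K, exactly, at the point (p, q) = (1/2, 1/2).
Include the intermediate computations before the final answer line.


E = 193/144, F = -7/24, G = 5/4, EG - F^2 = 229/144 at the point
E_p = 28/3, E_q = -7/4, F_p = -39/8, F_q = 3/4, G_p = 3/2, G_q = 0
E_qq = 9/2, F_pq = 9/4, G_pp = 9/2
Compute both Brioschi determinants and normalise by (EG - F^2)^2.
M1 = [[-E_qq/2 + F_pq - G_pp/2, E_p/2, F_p - E_q/2], [F_q - G_p/2, E, F], [G_q/2, F, G]] = [[-9/4, 14/3, -4], [0, 193/144, -7/24], [0, -7/24, 5/4]]; det M1 = -229/64
M2 = [[0, E_q/2, G_p/2], [E_q/2, E, F], [G_p/2, F, G]] = [[0, -7/8, 3/4], [-7/8, 193/144, -7/24], [3/4, -7/24, 5/4]]; det M2 = -85/64
det M1 - det M2 = -9/4; K = -9/4 / (229/144)^2 = -46656/52441

Answer: K = -46656/52441


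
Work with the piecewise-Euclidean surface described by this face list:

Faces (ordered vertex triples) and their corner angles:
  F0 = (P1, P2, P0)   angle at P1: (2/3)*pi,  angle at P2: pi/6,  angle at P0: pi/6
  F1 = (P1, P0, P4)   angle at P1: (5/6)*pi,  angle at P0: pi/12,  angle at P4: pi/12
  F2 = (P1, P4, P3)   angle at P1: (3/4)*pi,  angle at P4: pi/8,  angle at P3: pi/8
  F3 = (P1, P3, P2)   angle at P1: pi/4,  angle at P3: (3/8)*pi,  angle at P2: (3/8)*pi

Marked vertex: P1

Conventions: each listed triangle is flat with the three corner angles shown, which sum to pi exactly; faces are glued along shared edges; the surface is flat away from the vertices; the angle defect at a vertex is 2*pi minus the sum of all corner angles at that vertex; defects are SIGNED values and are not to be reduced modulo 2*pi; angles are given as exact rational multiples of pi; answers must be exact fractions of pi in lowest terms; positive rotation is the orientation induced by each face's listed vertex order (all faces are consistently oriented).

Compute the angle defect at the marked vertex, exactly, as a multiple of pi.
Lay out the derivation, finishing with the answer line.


Sum of corner angles at P1: (5/2)*pi
defect = 2*pi - (5/2)*pi

Answer: defect(P1) = -pi/2


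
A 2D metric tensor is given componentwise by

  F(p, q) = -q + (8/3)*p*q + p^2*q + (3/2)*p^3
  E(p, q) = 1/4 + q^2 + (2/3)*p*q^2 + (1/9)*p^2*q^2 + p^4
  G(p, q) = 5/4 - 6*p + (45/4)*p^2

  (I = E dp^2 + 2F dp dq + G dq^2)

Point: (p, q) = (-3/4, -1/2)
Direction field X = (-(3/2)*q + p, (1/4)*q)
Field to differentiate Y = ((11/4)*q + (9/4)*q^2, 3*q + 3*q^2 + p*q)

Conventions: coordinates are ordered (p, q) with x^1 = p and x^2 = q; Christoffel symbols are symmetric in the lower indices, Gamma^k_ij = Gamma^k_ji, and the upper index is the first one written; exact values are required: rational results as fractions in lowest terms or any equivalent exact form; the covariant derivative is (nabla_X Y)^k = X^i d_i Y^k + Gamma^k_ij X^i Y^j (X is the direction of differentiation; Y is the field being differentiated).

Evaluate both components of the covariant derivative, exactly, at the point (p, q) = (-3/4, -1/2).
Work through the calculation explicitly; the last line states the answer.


E = 181/256, F = 75/128, G = 773/64 at the point
E_p = -25/16, E_q = -9/16, F_p = 187/96, F_q = -39/16, G_p = -183/8, G_q = 0
EG - F^2 = 8393/1024;  g^inv = (1024/8393) * [[773/64, -75/128], [-75/128, 181/256]]
first-kind symbols [ij,l] = (1/2)(d_i g_jl + d_j g_il - d_l g_ij): [pp,p] = E_p/2 = -25/32, [pp,q] = F_p - E_q/2 = 107/48, [pq,p] = E_q/2 = -9/32, [pq,q] = G_p/2 = -183/16, [qq,p] = F_q - G_p/2 = 9, [qq,q] = G_q/2 = 0
Gamma^p_ij = (G*[ij,p] - F*[ij,q])/(EG - F^2), Gamma^q_ij = (E*[ij,q] - F*[ij,p])/(EG - F^2)
Gamma_ppp = -1000/763, Gamma_ppq = 3384/8393, Gamma_pqq = 111312/8393, Gamma_qpp = 568/2289, Gamma_qpq = -8112/8393, Gamma_qqq = -5400/8393
X = (0, -1/8), Y = (-13/16, -3/8) at the point

Answer: (nabla_X Y)^p = 40295/67144, (nabla_X Y)^q = -9285/268576


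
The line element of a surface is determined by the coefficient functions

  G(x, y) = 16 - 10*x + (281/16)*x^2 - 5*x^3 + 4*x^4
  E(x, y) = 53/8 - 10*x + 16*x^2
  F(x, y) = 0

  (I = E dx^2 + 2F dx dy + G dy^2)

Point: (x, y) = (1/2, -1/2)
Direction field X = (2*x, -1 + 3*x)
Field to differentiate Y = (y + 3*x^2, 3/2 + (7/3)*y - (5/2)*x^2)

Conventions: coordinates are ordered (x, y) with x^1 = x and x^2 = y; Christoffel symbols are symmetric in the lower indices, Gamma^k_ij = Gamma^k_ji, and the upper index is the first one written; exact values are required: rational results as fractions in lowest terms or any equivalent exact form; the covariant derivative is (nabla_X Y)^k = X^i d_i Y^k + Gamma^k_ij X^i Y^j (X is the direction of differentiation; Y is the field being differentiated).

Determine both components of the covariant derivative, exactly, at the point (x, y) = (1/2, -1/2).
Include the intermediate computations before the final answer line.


E = 45/8, F = 0, G = 961/64 at the point
E_x = 6, E_y = 0, F_x = 0, F_y = 0, G_x = 93/16, G_y = 0
EG - F^2 = 43245/512;  g^inv = (512/43245) * [[961/64, 0], [0, 45/8]]
first-kind symbols [ij,l] = (1/2)(d_i g_jl + d_j g_il - d_l g_ij): [xx,x] = E_x/2 = 3, [xx,y] = F_x - E_y/2 = 0, [xy,x] = E_y/2 = 0, [xy,y] = G_x/2 = 93/32, [yy,x] = F_y - G_x/2 = -93/32, [yy,y] = G_y/2 = 0
Gamma^x_ij = (G*[ij,x] - F*[ij,y])/(EG - F^2), Gamma^y_ij = (E*[ij,y] - F*[ij,x])/(EG - F^2)
Gamma_xxx = 8/15, Gamma_xxy = 0, Gamma_xyy = -31/60, Gamma_yxx = 0, Gamma_yxy = 6/31, Gamma_yyy = 0
X = (1, 1/2), Y = (1/4, -7/24) at the point

Answer: (nabla_X Y)^x = 10681/2880, (nabla_X Y)^y = -127/93


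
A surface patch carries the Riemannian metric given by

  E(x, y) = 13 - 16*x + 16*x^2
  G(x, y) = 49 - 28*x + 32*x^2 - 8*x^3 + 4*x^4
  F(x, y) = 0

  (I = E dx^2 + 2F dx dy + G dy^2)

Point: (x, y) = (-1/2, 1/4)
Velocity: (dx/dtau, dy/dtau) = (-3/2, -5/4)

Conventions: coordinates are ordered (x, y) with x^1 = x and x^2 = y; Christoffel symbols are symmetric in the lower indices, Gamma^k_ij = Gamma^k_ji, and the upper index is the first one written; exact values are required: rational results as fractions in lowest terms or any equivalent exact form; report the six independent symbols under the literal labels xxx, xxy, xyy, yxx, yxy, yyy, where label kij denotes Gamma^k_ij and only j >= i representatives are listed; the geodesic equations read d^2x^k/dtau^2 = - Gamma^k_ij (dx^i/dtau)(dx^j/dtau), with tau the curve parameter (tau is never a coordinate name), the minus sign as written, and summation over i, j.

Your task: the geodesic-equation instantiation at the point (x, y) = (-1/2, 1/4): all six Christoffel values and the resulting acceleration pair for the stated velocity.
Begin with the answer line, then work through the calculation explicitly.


Answer: Gamma_xxx = -16/25, Gamma_xxy = 0, Gamma_xyy = 34/25, Gamma_yxx = 0, Gamma_yxy = -8/17, Gamma_yyy = 0; accelerations (d^2x/dtau^2, d^2y/dtau^2) = (-137/200, 30/17)

E = 25, F = 0, G = 289/4 at the point
E_x = -32, E_y = 0, F_x = 0, F_y = 0, G_x = -68, G_y = 0
EG - F^2 = 7225/4;  g^inv = (4/7225) * [[289/4, 0], [0, 25]]
first-kind symbols [ij,l] = (1/2)(d_i g_jl + d_j g_il - d_l g_ij): [xx,x] = E_x/2 = -16, [xx,y] = F_x - E_y/2 = 0, [xy,x] = E_y/2 = 0, [xy,y] = G_x/2 = -34, [yy,x] = F_y - G_x/2 = 34, [yy,y] = G_y/2 = 0
Gamma^x_ij = (G*[ij,x] - F*[ij,y])/(EG - F^2), Gamma^y_ij = (E*[ij,y] - F*[ij,x])/(EG - F^2)
Gamma_xxx = -16/25, Gamma_xxy = 0, Gamma_xyy = 34/25, Gamma_yxx = 0, Gamma_yxy = -8/17, Gamma_yyy = 0
d^2x/dtau^2 = -(Gamma_xxx*(-3/2)^2 + 2*Gamma_xxy*(-3/2)*(-5/4) + Gamma_xyy*(-5/4)^2) = -137/200
d^2y/dtau^2 = -(Gamma_yxx*(-3/2)^2 + 2*Gamma_yxy*(-3/2)*(-5/4) + Gamma_yyy*(-5/4)^2) = 30/17


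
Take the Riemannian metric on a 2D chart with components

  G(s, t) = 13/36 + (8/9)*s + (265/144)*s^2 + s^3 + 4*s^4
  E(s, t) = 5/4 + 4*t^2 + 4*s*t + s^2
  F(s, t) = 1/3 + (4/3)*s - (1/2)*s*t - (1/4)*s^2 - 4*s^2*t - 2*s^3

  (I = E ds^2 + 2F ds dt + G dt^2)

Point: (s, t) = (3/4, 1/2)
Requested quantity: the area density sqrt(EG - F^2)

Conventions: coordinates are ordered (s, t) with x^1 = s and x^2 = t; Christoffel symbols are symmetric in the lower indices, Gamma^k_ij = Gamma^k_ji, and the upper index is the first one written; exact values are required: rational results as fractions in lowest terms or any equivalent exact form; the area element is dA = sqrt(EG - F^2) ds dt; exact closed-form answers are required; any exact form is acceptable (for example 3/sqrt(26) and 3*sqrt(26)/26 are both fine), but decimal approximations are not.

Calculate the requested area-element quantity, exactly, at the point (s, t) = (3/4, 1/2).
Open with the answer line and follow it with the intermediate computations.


Answer: sqrt(EG - F^2) = sqrt(140501)/96

E = 69/16, F = -185/192, G = 8641/2304; EG - F^2 = 140501/9216


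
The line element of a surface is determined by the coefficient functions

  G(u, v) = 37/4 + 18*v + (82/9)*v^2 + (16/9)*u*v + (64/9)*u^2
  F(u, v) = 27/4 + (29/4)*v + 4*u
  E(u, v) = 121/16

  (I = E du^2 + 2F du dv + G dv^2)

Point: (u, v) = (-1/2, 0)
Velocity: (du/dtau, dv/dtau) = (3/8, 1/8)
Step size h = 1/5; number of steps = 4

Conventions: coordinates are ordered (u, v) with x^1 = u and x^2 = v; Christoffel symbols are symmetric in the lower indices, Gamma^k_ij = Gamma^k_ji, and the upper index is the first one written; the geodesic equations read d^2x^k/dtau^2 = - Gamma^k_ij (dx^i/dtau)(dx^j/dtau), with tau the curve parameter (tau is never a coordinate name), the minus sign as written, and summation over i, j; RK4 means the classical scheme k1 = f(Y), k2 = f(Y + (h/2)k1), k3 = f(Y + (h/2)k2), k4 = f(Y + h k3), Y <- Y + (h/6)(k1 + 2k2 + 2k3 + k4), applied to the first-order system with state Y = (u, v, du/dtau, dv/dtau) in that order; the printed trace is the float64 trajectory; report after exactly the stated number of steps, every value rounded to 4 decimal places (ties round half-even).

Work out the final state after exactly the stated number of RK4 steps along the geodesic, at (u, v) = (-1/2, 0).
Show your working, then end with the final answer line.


f(Y) = (du/dtau, dv/dtau, -Gamma^u_ij Y'^i Y'^j, -Gamma^v_ij Y'^i Y'^j) with the Gammas evaluated at the stage position; h = 0.200000; intermediate values shown to 6 dp
step 0: u = -0.5000, v = 0.0000, du/dtau = 0.3750, dv/dtau = 0.1250
step 1:
  k1: at (u, v) = (-0.500000, 0.000000), (du/dtau, dv/dtau) = (0.375000, 0.125000); Gamma_uuu = -0.312320, Gamma_uuv = 0.277618, Gamma_uvv = 1.290742, Gamma_vuu = 0.497246, Gamma_vuv = -0.441997, Gamma_vvv = 0.219857; k1 = (0.375000, 0.125000, -0.002275, -0.031923)
  k2: at (u, v) = (-0.462500, 0.012500), (du/dtau, dv/dtau) = (0.374773, 0.121808); Gamma_uuu = -0.343088, Gamma_uuv = 0.281141, Gamma_uvv = 1.241546, Gamma_vuu = 0.519895, Gamma_vuv = -0.426025, Gamma_vvv = 0.228145; k2 = (0.374773, 0.121808, 0.004099, -0.037510)
  k3: at (u, v) = (-0.462523, 0.012181), (du/dtau, dv/dtau) = (0.375410, 0.121249); Gamma_uuu = -0.343022, Gamma_uuv = 0.281126, Gamma_uvv = 1.241623, Gamma_vuu = 0.520046, Gamma_vuv = -0.426207, Gamma_vvv = 0.228228; k3 = (0.375410, 0.121249, 0.004497, -0.037846)
  k4: at (u, v) = (-0.424918, 0.024250), (du/dtau, dv/dtau) = (0.375899, 0.117431); Gamma_uuu = -0.376296, Gamma_uuv = 0.282230, Gamma_uvv = 1.189830, Gamma_vuu = 0.544521, Gamma_vuv = -0.408402, Gamma_vvv = 0.239564; k4 = (0.375899, 0.117431, 0.011847, -0.044189)
  Y <- Y + (h/6)(k1 + 2k2 + 2k3 + k4): u = -0.4250, v = 0.0243, du/dtau = 0.3759, dv/dtau = 0.1174
step 2:
  k1: at (u, v) = (-0.424958, 0.024285), (du/dtau, dv/dtau) = (0.375892, 0.117439); Gamma_uuu = -0.376266, Gamma_uuv = 0.282231, Gamma_uvv = 1.189878, Gamma_vuu = 0.544467, Gamma_vuv = -0.408396, Gamma_vvv = 0.239538; k1 = (0.375892, 0.117439, 0.011836, -0.044177)
  k2: at (u, v) = (-0.387369, 0.036029), (du/dtau, dv/dtau) = (0.377076, 0.113021); Gamma_uuu = -0.412219, Gamma_uuv = 0.280576, Gamma_uvv = 1.135088, Gamma_vuu = 0.570772, Gamma_vuv = -0.388495, Gamma_vvv = 0.254222; k2 = (0.377076, 0.113021, 0.020197, -0.051290)
  k3: at (u, v) = (-0.387250, 0.035587), (du/dtau, dv/dtau) = (0.377912, 0.112310); Gamma_uuu = -0.412286, Gamma_uuv = 0.280576, Gamma_uvv = 1.134999, Gamma_vuu = 0.571150, Gamma_vuv = -0.388689, Gamma_vvv = 0.254390; k3 = (0.377912, 0.112310, 0.020748, -0.051784)
  k4: at (u, v) = (-0.349375, 0.046747), (du/dtau, dv/dtau) = (0.380042, 0.107082); Gamma_uuu = -0.451523, Gamma_uuv = 0.275756, Gamma_uvv = 1.076189, Gamma_vuu = 0.599965, Gamma_vuv = -0.366413, Gamma_vvv = 0.273081; k4 = (0.380042, 0.107082, 0.030430, -0.059962)
  Y <- Y + (h/6)(k1 + 2k2 + 2k3 + k4): u = -0.3494, v = 0.0468, du/dtau = 0.3800, dv/dtau = 0.1071
step 3:
  k1: at (u, v) = (-0.349428, 0.046791), (du/dtau, dv/dtau) = (0.380031, 0.107096); Gamma_uuu = -0.451472, Gamma_uuv = 0.275762, Gamma_uvv = 1.076260, Gamma_vuu = 0.599884, Gamma_vuv = -0.366413, Gamma_vvv = 0.273039; k1 = (0.380031, 0.107096, 0.030412, -0.059943)
  k2: at (u, v) = (-0.311424, 0.057501), (du/dtau, dv/dtau) = (0.383072, 0.101102); Gamma_uuu = -0.494228, Gamma_uuv = 0.267311, Gamma_uvv = 1.012882, Gamma_vuu = 0.631225, Gamma_vuv = -0.341408, Gamma_vvv = 0.296147; k2 = (0.383072, 0.101102, 0.041466, -0.069211)
  k3: at (u, v) = (-0.311120, 0.056901), (du/dtau, dv/dtau) = (0.384177, 0.100175); Gamma_uuu = -0.494552, Gamma_uuv = 0.267284, Gamma_uvv = 1.012517, Gamma_vuu = 0.631973, Gamma_vuv = -0.341555, Gamma_vvv = 0.296495; k3 = (0.384177, 0.100175, 0.042258, -0.069960)
  k4: at (u, v) = (-0.272592, 0.066826), (du/dtau, dv/dtau) = (0.388482, 0.093104); Gamma_uuu = -0.541828, Gamma_uuv = 0.254528, Gamma_uvv = 0.943042, Gamma_vuu = 0.666910, Gamma_vuv = -0.313286, Gamma_vvv = 0.325071; k4 = (0.388482, 0.093104, 0.055185, -0.080804)
  Y <- Y + (h/6)(k1 + 2k2 + 2k3 + k4): u = -0.2727, v = 0.0669, du/dtau = 0.3885, dv/dtau = 0.0931
step 4:
  k1: at (u, v) = (-0.272661, 0.066883), (du/dtau, dv/dtau) = (0.388466, 0.093127); Gamma_uuu = -0.541741, Gamma_uuv = 0.254546, Gamma_uvv = 0.943151, Gamma_vuu = 0.666788, Gamma_vuv = -0.313302, Gamma_vvv = 0.325001; k1 = (0.388466, 0.093127, 0.055155, -0.080772)
  k2: at (u, v) = (-0.233814, 0.076195), (du/dtau, dv/dtau) = (0.393981, 0.085049); Gamma_uuu = -0.593883, Gamma_uuv = 0.236803, Gamma_uvv = 0.866776, Gamma_vuu = 0.705375, Gamma_vuv = -0.281259, Gamma_vvv = 0.359651; k2 = (0.393981, 0.085049, 0.070044, -0.093242)
  k3: at (u, v) = (-0.233262, 0.075388), (du/dtau, dv/dtau) = (0.395470, 0.083802); Gamma_uuu = -0.594689, Gamma_uuv = 0.236648, Gamma_uvv = 0.865927, Gamma_vuu = 0.706738, Gamma_vuv = -0.281236, Gamma_vvv = 0.360363; k3 = (0.395470, 0.083802, 0.071240, -0.094421)
  k4: at (u, v) = (-0.193567, 0.083643), (du/dtau, dv/dtau) = (0.402714, 0.074242); Gamma_uuu = -0.653417, Gamma_uuv = 0.212707, Gamma_uvv = 0.780213, Gamma_vuu = 0.750737, Gamma_vuv = -0.244388, Gamma_vvv = 0.402872; k4 = (0.402714, 0.074242, 0.088950, -0.109360)
  Y <- Y + (h/6)(k1 + 2k2 + 2k3 + k4): u = -0.1937, v = 0.0837, du/dtau = 0.4027, dv/dtau = 0.0743

Answer: u = -0.1937, v = 0.0837, du/dtau = 0.4027, dv/dtau = 0.0743


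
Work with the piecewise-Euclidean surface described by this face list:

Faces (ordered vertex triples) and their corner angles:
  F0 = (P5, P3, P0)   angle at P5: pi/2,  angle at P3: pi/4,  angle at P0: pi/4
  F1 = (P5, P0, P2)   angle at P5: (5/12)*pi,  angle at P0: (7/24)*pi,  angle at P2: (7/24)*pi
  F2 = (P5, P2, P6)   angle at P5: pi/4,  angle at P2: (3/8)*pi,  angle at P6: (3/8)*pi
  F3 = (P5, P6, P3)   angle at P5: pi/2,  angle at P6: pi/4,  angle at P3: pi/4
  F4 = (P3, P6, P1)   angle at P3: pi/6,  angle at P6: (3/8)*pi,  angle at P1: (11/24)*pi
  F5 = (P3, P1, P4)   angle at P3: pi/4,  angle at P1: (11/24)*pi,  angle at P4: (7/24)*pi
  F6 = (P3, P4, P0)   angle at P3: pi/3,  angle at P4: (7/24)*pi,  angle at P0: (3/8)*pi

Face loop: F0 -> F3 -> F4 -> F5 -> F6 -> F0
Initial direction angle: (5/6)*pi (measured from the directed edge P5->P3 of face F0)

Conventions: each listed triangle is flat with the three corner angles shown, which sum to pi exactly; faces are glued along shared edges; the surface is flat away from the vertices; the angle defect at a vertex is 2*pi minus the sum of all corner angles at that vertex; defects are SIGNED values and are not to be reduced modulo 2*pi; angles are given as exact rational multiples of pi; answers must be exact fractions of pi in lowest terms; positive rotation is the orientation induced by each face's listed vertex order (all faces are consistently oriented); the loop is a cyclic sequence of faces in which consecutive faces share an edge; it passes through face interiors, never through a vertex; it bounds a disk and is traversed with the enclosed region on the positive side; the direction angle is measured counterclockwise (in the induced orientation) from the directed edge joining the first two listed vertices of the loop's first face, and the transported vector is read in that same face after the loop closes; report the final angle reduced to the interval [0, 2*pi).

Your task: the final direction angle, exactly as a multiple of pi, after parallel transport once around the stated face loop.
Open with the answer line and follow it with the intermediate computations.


Answer: final direction angle = (19/12)*pi

enclosed vertex P3: corner angles sum to (5/4)*pi, defect = 2*pi - (5/4)*pi = (3/4)*pi
by Gauss-Bonnet the loop rotates the vector by the enclosed defect sum (positive orientation, mod 2*pi)
final angle = (5/6)*pi + (3/4)*pi = (19/12)*pi (mod 2*pi)


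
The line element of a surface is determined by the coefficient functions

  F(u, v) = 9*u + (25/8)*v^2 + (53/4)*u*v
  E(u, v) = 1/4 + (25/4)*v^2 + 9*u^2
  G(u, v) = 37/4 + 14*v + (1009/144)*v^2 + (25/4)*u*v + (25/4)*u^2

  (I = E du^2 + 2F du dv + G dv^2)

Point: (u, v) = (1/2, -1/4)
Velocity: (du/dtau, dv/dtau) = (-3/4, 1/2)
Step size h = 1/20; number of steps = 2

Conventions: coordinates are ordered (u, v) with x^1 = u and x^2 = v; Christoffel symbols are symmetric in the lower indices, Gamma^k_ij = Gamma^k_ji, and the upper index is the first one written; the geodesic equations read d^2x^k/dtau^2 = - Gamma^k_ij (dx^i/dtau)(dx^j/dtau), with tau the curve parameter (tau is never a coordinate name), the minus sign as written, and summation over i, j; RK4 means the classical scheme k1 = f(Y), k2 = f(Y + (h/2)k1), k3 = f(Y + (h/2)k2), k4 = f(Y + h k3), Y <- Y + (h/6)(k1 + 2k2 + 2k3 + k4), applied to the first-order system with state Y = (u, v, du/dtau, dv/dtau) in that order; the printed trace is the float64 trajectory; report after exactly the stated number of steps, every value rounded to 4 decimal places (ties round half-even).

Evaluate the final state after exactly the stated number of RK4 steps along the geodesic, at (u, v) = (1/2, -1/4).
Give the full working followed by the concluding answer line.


f(Y) = (du/dtau, dv/dtau, -Gamma^u_ij Y'^i Y'^j, -Gamma^v_ij Y'^i Y'^j) with the Gammas evaluated at the stage position; h = 0.050000; intermediate values shown to 6 dp
step 0: u = 0.5000, v = -0.2500, du/dtau = -0.7500, dv/dtau = 0.5000
step 1:
  k1: at (u, v) = (0.500000, -0.250000), (du/dtau, dv/dtau) = (-0.750000, 0.500000); Gamma_uuu = 0.855054, Gamma_uuv = -1.651068, Gamma_uvv = -0.160492, Gamma_vuu = 0.667429, Gamma_vuv = 1.056285, Gamma_vvv = 1.047254; k1 = (-0.750000, 0.500000, -1.679146, 0.154972)
  k2: at (u, v) = (0.481250, -0.237500), (du/dtau, dv/dtau) = (-0.791979, 0.503874); Gamma_uuu = 0.859376, Gamma_uuv = -1.726220, Gamma_uvv = -0.194706, Gamma_vuu = 0.675606, Gamma_vuv = 1.053727, Gamma_vvv = 1.052335; k2 = (-0.791979, 0.503874, -1.867315, 0.150059)
  k3: at (u, v) = (0.480201, -0.237403), (du/dtau, dv/dtau) = (-0.796683, 0.503751); Gamma_uuu = 0.858741, Gamma_uuv = -1.729281, Gamma_uvv = -0.196731, Gamma_vuu = 0.676991, Gamma_vuv = 1.053261, Gamma_vvv = 1.053179; k3 = (-0.796683, 0.503751, -1.883148, 0.148462)
  k4: at (u, v) = (0.460166, -0.224812), (du/dtau, dv/dtau) = (-0.844157, 0.507423); Gamma_uuu = 0.860831, Gamma_uuv = -1.810009, Gamma_uvv = -0.235470, Gamma_vuu = 0.687614, Gamma_vuv = 1.047779, Gamma_vvv = 1.058700; k4 = (-0.844157, 0.507423, -2.103418, 0.135035)
  Y <- Y + (h/6)(k1 + 2k2 + 2k3 + k4): u = 0.4602, v = -0.2248, du/dtau = -0.8440, dv/dtau = 0.5074
step 2:
  k1: at (u, v) = (0.460238, -0.224811), (du/dtau, dv/dtau) = (-0.844029, 0.507392); Gamma_uuu = 0.860894, Gamma_uuv = -1.809814, Gamma_uvv = -0.235323, Gamma_vuu = 0.687504, Gamma_vuv = 1.047825, Gamma_vvv = 1.058638; k1 = (-0.844029, 0.507392, -2.102824, 0.135159)
  k2: at (u, v) = (0.439137, -0.212126), (du/dtau, dv/dtau) = (-0.896600, 0.510771); Gamma_uuu = 0.860261, Gamma_uuv = -1.894741, Gamma_uvv = -0.278278, Gamma_vuu = 0.700413, Gamma_vuv = 1.038705, Gamma_vvv = 1.064118; k2 = (-0.896600, 0.510771, -2.354378, 0.110694)
  k3: at (u, v) = (0.437823, -0.212042), (du/dtau, dv/dtau) = (-0.902889, 0.510159); Gamma_uuu = 0.859075, Gamma_uuv = -1.898556, Gamma_uvv = -0.281108, Gamma_vuu = 0.702306, Gamma_vuv = 1.037692, Gamma_vvv = 1.065084; k3 = (-0.902889, 0.510159, -2.376178, 0.106231)
  k4: at (u, v) = (0.415093, -0.199303), (du/dtau, dv/dtau) = (-0.962838, 0.512704); Gamma_uuu = 0.853822, Gamma_uuv = -1.987712, Gamma_uvv = -0.329772, Gamma_vuu = 0.718709, Gamma_vuv = 1.022917, Gamma_vvv = 1.070454; k4 = (-0.962838, 0.512704, -2.667326, 0.062257)
  Y <- Y + (h/6)(k1 + 2k2 + 2k3 + k4): u = 0.4152, v = -0.1993, du/dtau = -0.9626, dv/dtau = 0.5127

Answer: u = 0.4152, v = -0.1993, du/dtau = -0.9626, dv/dtau = 0.5127


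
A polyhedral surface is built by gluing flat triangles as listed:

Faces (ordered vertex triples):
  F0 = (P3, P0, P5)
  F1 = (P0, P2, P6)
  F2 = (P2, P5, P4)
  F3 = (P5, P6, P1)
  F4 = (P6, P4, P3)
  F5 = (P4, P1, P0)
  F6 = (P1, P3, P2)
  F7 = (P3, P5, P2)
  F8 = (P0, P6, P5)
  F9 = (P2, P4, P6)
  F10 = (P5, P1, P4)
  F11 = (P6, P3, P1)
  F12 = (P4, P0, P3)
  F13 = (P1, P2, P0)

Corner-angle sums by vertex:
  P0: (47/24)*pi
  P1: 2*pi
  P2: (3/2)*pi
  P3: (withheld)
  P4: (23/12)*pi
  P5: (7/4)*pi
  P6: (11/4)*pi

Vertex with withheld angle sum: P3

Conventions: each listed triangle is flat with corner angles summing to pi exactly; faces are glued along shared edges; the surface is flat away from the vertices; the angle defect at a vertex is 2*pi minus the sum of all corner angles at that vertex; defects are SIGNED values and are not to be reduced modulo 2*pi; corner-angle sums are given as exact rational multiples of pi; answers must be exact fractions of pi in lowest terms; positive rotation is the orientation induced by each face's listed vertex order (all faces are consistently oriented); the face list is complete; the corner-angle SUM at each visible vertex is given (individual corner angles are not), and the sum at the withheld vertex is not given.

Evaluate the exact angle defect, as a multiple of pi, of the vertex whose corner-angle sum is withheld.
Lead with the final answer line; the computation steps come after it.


Answer: defect(P3) = -pi/8

V = 7, E = 21, F = 14; chi = V - E + F = 0
Gauss-Bonnet: total defect = 2*pi*chi = 0; visible defects sum to pi/8


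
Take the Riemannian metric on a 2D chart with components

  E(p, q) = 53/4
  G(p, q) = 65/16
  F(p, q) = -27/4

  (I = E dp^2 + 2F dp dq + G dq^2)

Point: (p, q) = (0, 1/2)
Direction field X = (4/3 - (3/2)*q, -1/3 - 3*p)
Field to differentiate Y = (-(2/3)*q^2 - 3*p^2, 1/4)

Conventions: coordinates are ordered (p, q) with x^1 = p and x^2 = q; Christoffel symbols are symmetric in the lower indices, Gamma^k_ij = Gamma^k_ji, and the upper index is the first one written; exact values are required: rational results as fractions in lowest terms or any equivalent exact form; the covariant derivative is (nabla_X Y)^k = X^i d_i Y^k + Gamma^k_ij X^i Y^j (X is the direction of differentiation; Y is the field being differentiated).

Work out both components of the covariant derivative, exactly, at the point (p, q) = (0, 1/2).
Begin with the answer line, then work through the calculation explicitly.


Answer: (nabla_X Y)^p = 2/9, (nabla_X Y)^q = 0

E = 53/4, F = -27/4, G = 65/16 at the point
E_p = 0, E_q = 0, F_p = 0, F_q = 0, G_p = 0, G_q = 0
EG - F^2 = 529/64;  g^inv = (64/529) * [[65/16, 27/4], [27/4, 53/4]]
first-kind symbols [ij,l] = (1/2)(d_i g_jl + d_j g_il - d_l g_ij): [pp,p] = E_p/2 = 0, [pp,q] = F_p - E_q/2 = 0, [pq,p] = E_q/2 = 0, [pq,q] = G_p/2 = 0, [qq,p] = F_q - G_p/2 = 0, [qq,q] = G_q/2 = 0
Gamma^p_ij = (G*[ij,p] - F*[ij,q])/(EG - F^2), Gamma^q_ij = (E*[ij,q] - F*[ij,p])/(EG - F^2)
Gamma_ppp = 0, Gamma_ppq = 0, Gamma_pqq = 0, Gamma_qpp = 0, Gamma_qpq = 0, Gamma_qqq = 0
X = (7/12, -1/3), Y = (-1/6, 1/4) at the point


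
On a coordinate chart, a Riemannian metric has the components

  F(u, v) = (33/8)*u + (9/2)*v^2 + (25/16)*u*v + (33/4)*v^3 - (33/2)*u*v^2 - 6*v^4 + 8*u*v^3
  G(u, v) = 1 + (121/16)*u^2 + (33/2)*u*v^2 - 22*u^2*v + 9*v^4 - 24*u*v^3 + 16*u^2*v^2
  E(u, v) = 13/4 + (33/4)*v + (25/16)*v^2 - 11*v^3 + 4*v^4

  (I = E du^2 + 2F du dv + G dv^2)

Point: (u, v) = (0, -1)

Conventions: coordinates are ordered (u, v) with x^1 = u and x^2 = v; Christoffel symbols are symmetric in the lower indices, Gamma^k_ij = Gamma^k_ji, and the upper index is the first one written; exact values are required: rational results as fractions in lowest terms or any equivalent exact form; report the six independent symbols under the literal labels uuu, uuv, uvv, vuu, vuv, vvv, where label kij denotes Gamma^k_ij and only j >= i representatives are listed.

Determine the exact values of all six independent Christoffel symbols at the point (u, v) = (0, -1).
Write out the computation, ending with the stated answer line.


E = 185/16, F = -39/4, G = 10 at the point
E_u = 0, E_v = -351/8, F_u = -351/16, F_v = 159/4, G_u = 81/2, G_v = -36
EG - F^2 = 329/16;  g^inv = (16/329) * [[10, 39/4], [39/4, 185/16]]
first-kind symbols [ij,l] = (1/2)(d_i g_jl + d_j g_il - d_l g_ij): [uu,u] = E_u/2 = 0, [uu,v] = F_u - E_v/2 = 0, [uv,u] = E_v/2 = -351/16, [uv,v] = G_u/2 = 81/4, [vv,u] = F_v - G_u/2 = 39/2, [vv,v] = G_v/2 = -18
Gamma^u_ij = (G*[ij,u] - F*[ij,v])/(EG - F^2), Gamma^v_ij = (E*[ij,v] - F*[ij,u])/(EG - F^2)

Answer: Gamma_uuu = 0, Gamma_uuv = -351/329, Gamma_uvv = 312/329, Gamma_vuu = 0, Gamma_vuv = 324/329, Gamma_vvv = -288/329


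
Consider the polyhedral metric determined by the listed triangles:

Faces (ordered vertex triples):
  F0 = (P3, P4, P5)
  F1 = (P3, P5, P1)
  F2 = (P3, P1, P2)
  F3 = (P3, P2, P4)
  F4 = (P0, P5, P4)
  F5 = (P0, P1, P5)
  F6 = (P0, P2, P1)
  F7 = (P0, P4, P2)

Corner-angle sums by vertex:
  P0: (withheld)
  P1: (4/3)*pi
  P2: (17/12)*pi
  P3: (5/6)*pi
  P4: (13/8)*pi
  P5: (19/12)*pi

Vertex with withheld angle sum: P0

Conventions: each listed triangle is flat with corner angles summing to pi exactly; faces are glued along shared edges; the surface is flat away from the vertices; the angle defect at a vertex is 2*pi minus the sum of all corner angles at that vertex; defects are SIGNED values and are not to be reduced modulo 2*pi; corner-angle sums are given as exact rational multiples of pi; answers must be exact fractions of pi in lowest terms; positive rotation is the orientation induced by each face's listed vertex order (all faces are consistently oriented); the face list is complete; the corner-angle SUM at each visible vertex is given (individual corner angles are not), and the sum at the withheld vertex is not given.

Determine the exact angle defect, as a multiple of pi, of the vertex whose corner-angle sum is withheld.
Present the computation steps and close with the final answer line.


V = 6, E = 12, F = 8; chi = V - E + F = 2
Gauss-Bonnet: total defect = 2*pi*chi = 4*pi; visible defects sum to (77/24)*pi

Answer: defect(P0) = (19/24)*pi


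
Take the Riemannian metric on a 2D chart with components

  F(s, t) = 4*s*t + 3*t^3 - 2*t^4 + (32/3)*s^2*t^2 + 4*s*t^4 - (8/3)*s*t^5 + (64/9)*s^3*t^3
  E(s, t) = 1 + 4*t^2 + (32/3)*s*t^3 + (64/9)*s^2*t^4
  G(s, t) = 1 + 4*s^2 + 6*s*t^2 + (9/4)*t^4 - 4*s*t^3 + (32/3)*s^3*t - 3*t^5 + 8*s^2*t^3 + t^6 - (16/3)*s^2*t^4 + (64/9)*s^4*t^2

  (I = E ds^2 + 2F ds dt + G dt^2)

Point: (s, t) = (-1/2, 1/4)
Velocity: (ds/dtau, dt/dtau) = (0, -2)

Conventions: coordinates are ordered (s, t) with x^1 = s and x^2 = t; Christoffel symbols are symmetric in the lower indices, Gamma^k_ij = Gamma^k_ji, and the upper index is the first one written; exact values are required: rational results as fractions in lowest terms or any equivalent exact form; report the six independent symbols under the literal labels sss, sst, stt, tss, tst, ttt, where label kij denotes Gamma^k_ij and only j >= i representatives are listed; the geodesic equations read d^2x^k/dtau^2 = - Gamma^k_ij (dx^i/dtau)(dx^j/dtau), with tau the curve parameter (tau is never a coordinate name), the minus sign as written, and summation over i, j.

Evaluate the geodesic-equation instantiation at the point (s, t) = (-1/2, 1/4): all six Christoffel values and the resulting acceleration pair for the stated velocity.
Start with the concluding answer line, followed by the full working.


Answer: Gamma_sss = 2560/64289, Gamma_sst = 20480/64289, Gamma_stt = 18880/64289, Gamma_tss = -4640/64289, Gamma_tst = -37120/64289, Gamma_ttt = -34220/64289; accelerations (d^2s/dtau^2, d^2t/dtau^2) = (-75520/64289, 136880/64289)

E = 169/144, F = -725/2304, G = 57889/36864 at the point
E_s = 5/36, E_t = 10/9, F_s = 55/128, F_t = -95/192, G_s = -145/72, G_t = -8555/4608
EG - F^2 = 64289/36864;  g^inv = (36864/64289) * [[57889/36864, 725/2304], [725/2304, 169/144]]
first-kind symbols [ij,l] = (1/2)(d_i g_jl + d_j g_il - d_l g_ij): [ss,s] = E_s/2 = 5/72, [ss,t] = F_s - E_t/2 = -145/1152, [st,s] = E_t/2 = 5/9, [st,t] = G_s/2 = -145/144, [tt,s] = F_t - G_s/2 = 295/576, [tt,t] = G_t/2 = -8555/9216
Gamma^s_ij = (G*[ij,s] - F*[ij,t])/(EG - F^2), Gamma^t_ij = (E*[ij,t] - F*[ij,s])/(EG - F^2)
Gamma_sss = 2560/64289, Gamma_sst = 20480/64289, Gamma_stt = 18880/64289, Gamma_tss = -4640/64289, Gamma_tst = -37120/64289, Gamma_ttt = -34220/64289
d^2s/dtau^2 = -(Gamma_sss*(0)^2 + 2*Gamma_sst*(0)*(-2) + Gamma_stt*(-2)^2) = -75520/64289
d^2t/dtau^2 = -(Gamma_tss*(0)^2 + 2*Gamma_tst*(0)*(-2) + Gamma_ttt*(-2)^2) = 136880/64289


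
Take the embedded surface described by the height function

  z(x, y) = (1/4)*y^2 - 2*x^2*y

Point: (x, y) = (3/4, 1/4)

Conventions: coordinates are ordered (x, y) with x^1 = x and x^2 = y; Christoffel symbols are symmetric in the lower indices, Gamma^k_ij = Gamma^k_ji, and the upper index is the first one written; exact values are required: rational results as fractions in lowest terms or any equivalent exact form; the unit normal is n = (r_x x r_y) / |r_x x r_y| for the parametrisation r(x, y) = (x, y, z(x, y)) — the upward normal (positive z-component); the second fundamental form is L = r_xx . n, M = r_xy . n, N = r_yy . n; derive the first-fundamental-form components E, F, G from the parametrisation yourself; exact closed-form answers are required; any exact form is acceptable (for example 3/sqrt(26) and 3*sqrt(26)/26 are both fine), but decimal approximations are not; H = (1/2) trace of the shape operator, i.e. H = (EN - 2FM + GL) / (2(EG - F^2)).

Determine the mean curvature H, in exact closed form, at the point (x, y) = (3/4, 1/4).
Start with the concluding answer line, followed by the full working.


Answer: H = 105*sqrt(41)/1681

z_x = -3/4, z_y = -1, z_xx = -1, z_xy = -3, z_yy = 1/2
E = 25/16, F = 3/4, G = 2; answer radicand W^2 = 41/16
unnormalised second-form numerators: l = -1, m = -3, n = 1/2; L = l/sqrt(41/16), and similarly M = m/sqrt(W^2), N = n/sqrt(W^2)
H = (E*n - 2*F*m + G*l) / (2*(EG - F^2)*sqrt(W^2)); E*n - 2*F*m + G*l = 105/32, EG - F^2 = 41/16, so H = (105/164)/sqrt(41/16)


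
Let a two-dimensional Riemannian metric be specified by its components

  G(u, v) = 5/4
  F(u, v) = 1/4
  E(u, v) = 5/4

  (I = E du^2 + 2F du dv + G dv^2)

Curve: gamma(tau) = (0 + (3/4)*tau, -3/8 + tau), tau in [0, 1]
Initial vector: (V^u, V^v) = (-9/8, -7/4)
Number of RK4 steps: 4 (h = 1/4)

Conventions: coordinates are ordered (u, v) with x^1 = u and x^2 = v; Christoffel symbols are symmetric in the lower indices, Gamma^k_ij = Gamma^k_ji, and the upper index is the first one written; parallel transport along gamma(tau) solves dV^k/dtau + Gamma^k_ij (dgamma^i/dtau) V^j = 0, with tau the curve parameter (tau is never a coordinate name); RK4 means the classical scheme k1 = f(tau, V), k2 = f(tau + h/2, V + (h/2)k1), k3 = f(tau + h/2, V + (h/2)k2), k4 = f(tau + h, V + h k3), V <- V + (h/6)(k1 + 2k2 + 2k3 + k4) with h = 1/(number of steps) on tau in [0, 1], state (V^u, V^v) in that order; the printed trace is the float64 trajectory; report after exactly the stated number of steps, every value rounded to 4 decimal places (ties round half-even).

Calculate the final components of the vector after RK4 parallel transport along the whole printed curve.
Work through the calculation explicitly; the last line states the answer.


gamma'(tau) = (3/4, 1); f(tau, V)^k = -Gamma^k_ij(gamma(tau)) gamma'^i(tau) V^j; h = 1/4; intermediate values shown to 6 dp
curve data and Christoffel symbols at the stage parameters:
  tau = 0.000000: gamma = (0.000000, -0.375000), gamma' = (0.750000, 1.000000); Gamma_uuu = 0.000000, Gamma_uuv = 0.000000, Gamma_uvv = 0.000000, Gamma_vuu = 0.000000, Gamma_vuv = 0.000000, Gamma_vvv = 0.000000
  tau = 0.125000: gamma = (0.093750, -0.250000), gamma' = (0.750000, 1.000000); Gamma_uuu = 0.000000, Gamma_uuv = 0.000000, Gamma_uvv = 0.000000, Gamma_vuu = 0.000000, Gamma_vuv = 0.000000, Gamma_vvv = 0.000000
  tau = 0.250000: gamma = (0.187500, -0.125000), gamma' = (0.750000, 1.000000); Gamma_uuu = 0.000000, Gamma_uuv = 0.000000, Gamma_uvv = 0.000000, Gamma_vuu = 0.000000, Gamma_vuv = 0.000000, Gamma_vvv = 0.000000
  tau = 0.375000: gamma = (0.281250, 0.000000), gamma' = (0.750000, 1.000000); Gamma_uuu = 0.000000, Gamma_uuv = 0.000000, Gamma_uvv = 0.000000, Gamma_vuu = 0.000000, Gamma_vuv = 0.000000, Gamma_vvv = 0.000000
  tau = 0.500000: gamma = (0.375000, 0.125000), gamma' = (0.750000, 1.000000); Gamma_uuu = 0.000000, Gamma_uuv = 0.000000, Gamma_uvv = 0.000000, Gamma_vuu = 0.000000, Gamma_vuv = 0.000000, Gamma_vvv = 0.000000
  tau = 0.625000: gamma = (0.468750, 0.250000), gamma' = (0.750000, 1.000000); Gamma_uuu = 0.000000, Gamma_uuv = 0.000000, Gamma_uvv = 0.000000, Gamma_vuu = 0.000000, Gamma_vuv = 0.000000, Gamma_vvv = 0.000000
  tau = 0.750000: gamma = (0.562500, 0.375000), gamma' = (0.750000, 1.000000); Gamma_uuu = 0.000000, Gamma_uuv = 0.000000, Gamma_uvv = 0.000000, Gamma_vuu = 0.000000, Gamma_vuv = 0.000000, Gamma_vvv = 0.000000
  tau = 0.875000: gamma = (0.656250, 0.500000), gamma' = (0.750000, 1.000000); Gamma_uuu = 0.000000, Gamma_uuv = 0.000000, Gamma_uvv = 0.000000, Gamma_vuu = 0.000000, Gamma_vuv = 0.000000, Gamma_vvv = 0.000000
  tau = 1.000000: gamma = (0.750000, 0.625000), gamma' = (0.750000, 1.000000); Gamma_uuu = 0.000000, Gamma_uuv = 0.000000, Gamma_uvv = 0.000000, Gamma_vuu = 0.000000, Gamma_vuv = 0.000000, Gamma_vvv = 0.000000
step 0: V^u = -1.1250, V^v = -1.7500
step 1: k1 = (0.000000, 0.000000), k2 = (0.000000, 0.000000), k3 = (0.000000, 0.000000), k4 = (0.000000, 0.000000); V <- V + (h/6)(k1 + 2k2 + 2k3 + k4): V^u = -1.1250, V^v = -1.7500
step 2: k1 = (0.000000, 0.000000), k2 = (0.000000, 0.000000), k3 = (0.000000, 0.000000), k4 = (0.000000, 0.000000); V <- V + (h/6)(k1 + 2k2 + 2k3 + k4): V^u = -1.1250, V^v = -1.7500
step 3: k1 = (0.000000, 0.000000), k2 = (0.000000, 0.000000), k3 = (0.000000, 0.000000), k4 = (0.000000, 0.000000); V <- V + (h/6)(k1 + 2k2 + 2k3 + k4): V^u = -1.1250, V^v = -1.7500
step 4: k1 = (0.000000, 0.000000), k2 = (0.000000, 0.000000), k3 = (0.000000, 0.000000), k4 = (0.000000, 0.000000); V <- V + (h/6)(k1 + 2k2 + 2k3 + k4): V^u = -1.1250, V^v = -1.7500

Answer: V^u = -1.1250, V^v = -1.7500


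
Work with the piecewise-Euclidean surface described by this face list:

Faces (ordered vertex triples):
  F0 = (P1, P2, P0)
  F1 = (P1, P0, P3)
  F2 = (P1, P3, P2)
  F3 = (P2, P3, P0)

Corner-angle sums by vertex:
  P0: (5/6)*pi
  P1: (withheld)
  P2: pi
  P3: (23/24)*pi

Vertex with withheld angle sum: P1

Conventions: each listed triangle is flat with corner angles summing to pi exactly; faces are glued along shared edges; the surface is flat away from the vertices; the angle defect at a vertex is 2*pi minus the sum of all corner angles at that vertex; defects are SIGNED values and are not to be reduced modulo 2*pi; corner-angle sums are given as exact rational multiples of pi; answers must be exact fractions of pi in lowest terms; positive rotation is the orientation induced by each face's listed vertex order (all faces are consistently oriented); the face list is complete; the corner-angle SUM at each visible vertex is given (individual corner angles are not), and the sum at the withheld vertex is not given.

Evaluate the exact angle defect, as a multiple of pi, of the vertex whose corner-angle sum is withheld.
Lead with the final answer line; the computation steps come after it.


Answer: defect(P1) = (19/24)*pi

V = 4, E = 6, F = 4; chi = V - E + F = 2
Gauss-Bonnet: total defect = 2*pi*chi = 4*pi; visible defects sum to (77/24)*pi


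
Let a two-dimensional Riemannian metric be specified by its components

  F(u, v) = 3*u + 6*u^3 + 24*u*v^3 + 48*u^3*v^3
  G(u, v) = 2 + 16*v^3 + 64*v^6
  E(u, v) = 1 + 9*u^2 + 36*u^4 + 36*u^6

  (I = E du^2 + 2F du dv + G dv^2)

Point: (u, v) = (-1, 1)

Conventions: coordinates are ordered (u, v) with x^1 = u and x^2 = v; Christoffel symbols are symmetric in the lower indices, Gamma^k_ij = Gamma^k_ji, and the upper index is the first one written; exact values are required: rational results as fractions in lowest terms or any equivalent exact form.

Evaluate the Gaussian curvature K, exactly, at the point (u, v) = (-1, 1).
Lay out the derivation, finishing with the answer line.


E = 82, F = -81, G = 82, EG - F^2 = 163 at the point
E_u = -378, E_v = 0, F_u = 189, F_v = -216, G_u = 0, G_v = 432
E_vv = 0, F_uv = 504, G_uu = 0
By Brioschi, K is (det M1 - det M2) divided by (EG - F^2) squared.
M1 = [[-E_vv/2 + F_uv - G_uu/2, E_u/2, F_u - E_v/2], [F_v - G_u/2, E, F], [G_v/2, F, G]] = [[504, -189, 189], [-216, 82, -81], [216, -81, 82]]; det M1 = 504
M2 = [[0, E_v/2, G_u/2], [E_v/2, E, F], [G_u/2, F, G]] = [[0, 0, 0], [0, 82, -81], [0, -81, 82]]; det M2 = 0
det M1 - det M2 = 504; K = 504 / (163)^2 = 504/26569

Answer: K = 504/26569
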